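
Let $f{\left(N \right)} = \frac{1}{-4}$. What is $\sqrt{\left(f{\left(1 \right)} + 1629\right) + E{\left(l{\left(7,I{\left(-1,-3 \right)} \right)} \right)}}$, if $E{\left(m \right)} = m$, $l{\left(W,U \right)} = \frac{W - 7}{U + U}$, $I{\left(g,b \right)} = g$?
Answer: $\frac{\sqrt{6515}}{2} \approx 40.358$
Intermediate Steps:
$f{\left(N \right)} = - \frac{1}{4}$
$l{\left(W,U \right)} = \frac{-7 + W}{2 U}$
$\sqrt{\left(f{\left(1 \right)} + 1629\right) + E{\left(l{\left(7,I{\left(-1,-3 \right)} \right)} \right)}} = \sqrt{\left(- \frac{1}{4} + 1629\right) + \frac{-7 + 7}{2 \left(-1\right)}} = \sqrt{\frac{6515}{4} + \frac{1}{2} \left(-1\right) 0} = \sqrt{\frac{6515}{4} + 0} = \sqrt{\frac{6515}{4}} = \frac{\sqrt{6515}}{2}$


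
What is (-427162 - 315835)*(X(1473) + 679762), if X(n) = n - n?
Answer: -505061126714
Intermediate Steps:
X(n) = 0
(-427162 - 315835)*(X(1473) + 679762) = (-427162 - 315835)*(0 + 679762) = -742997*679762 = -505061126714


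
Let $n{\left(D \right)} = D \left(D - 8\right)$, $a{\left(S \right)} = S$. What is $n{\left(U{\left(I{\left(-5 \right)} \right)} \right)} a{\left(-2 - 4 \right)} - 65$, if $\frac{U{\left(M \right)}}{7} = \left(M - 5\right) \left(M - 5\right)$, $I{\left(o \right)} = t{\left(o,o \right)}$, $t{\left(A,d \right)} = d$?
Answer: $-2906465$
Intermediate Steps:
$I{\left(o \right)} = o$
$U{\left(M \right)} = 7 \left(-5 + M\right)^{2}$ ($U{\left(M \right)} = 7 \left(M - 5\right) \left(M - 5\right) = 7 \left(-5 + M\right) \left(-5 + M\right) = 7 \left(-5 + M\right)^{2}$)
$n{\left(D \right)} = D \left(-8 + D\right)$
$n{\left(U{\left(I{\left(-5 \right)} \right)} \right)} a{\left(-2 - 4 \right)} - 65 = 7 \left(-5 - 5\right)^{2} \left(-8 + 7 \left(-5 - 5\right)^{2}\right) \left(-2 - 4\right) - 65 = 7 \left(-10\right)^{2} \left(-8 + 7 \left(-10\right)^{2}\right) \left(-6\right) - 65 = 7 \cdot 100 \left(-8 + 7 \cdot 100\right) \left(-6\right) - 65 = 700 \left(-8 + 700\right) \left(-6\right) - 65 = 700 \cdot 692 \left(-6\right) - 65 = 484400 \left(-6\right) - 65 = -2906400 - 65 = -2906465$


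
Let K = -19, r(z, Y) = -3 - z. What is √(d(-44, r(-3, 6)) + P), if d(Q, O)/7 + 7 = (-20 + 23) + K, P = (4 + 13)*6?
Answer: I*√59 ≈ 7.6811*I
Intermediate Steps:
P = 102 (P = 17*6 = 102)
d(Q, O) = -161 (d(Q, O) = -49 + 7*((-20 + 23) - 19) = -49 + 7*(3 - 19) = -49 + 7*(-16) = -49 - 112 = -161)
√(d(-44, r(-3, 6)) + P) = √(-161 + 102) = √(-59) = I*√59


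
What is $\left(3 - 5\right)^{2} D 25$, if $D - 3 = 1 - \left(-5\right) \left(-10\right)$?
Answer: $-4600$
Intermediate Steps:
$D = -46$ ($D = 3 + \left(1 - \left(-5\right) \left(-10\right)\right) = 3 + \left(1 - 50\right) = 3 - 49 = -46$)
$\left(3 - 5\right)^{2} D 25 = \left(3 - 5\right)^{2} \left(-46\right) 25 = \left(-2\right)^{2} \left(-46\right) 25 = 4 \left(-46\right) 25 = \left(-184\right) 25 = -4600$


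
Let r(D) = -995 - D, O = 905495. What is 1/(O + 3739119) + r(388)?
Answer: -6423501161/4644614 ≈ -1383.0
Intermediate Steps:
1/(O + 3739119) + r(388) = 1/(905495 + 3739119) + (-995 - 1*388) = 1/4644614 + (-995 - 388) = 1/4644614 - 1383 = -6423501161/4644614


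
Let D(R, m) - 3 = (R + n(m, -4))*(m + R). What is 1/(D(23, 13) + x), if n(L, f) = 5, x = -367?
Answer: 1/644 ≈ 0.0015528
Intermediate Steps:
D(R, m) = 3 + (5 + R)*(R + m) (D(R, m) = 3 + (R + 5)*(m + R) = 3 + (5 + R)*(R + m))
1/(D(23, 13) + x) = 1/((3 + 23**2 + 5*23 + 5*13 + 23*13) - 367) = 1/((3 + 529 + 115 + 65 + 299) - 367) = 1/(1011 - 367) = 1/644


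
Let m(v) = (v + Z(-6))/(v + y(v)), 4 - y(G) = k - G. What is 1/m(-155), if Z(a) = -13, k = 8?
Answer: 157/84 ≈ 1.8690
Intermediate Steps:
y(G) = -4 + G (y(G) = 4 - (8 - G) = 4 + (-8 + G) = -4 + G)
m(v) = (-13 + v)/(-4 + 2*v) (m(v) = (v - 13)/(v + (-4 + v)) = (-13 + v)/(-4 + 2*v))
1/m(-155) = 1/((-13 - 155)/(2*(-2 - 155))) = 1/((½)*(-168)/(-157)) = 1/((½)*(-1/157)*(-168)) = 1/(84/157) = 157/84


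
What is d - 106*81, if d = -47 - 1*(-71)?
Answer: -8562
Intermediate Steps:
d = 24 (d = -47 + 71 = 24)
d - 106*81 = 24 - 106*81 = 24 - 8586 = -8562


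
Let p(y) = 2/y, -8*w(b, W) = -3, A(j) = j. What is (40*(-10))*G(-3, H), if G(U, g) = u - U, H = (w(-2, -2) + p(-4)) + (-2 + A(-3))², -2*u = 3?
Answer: -600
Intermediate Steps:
u = -3/2 (u = -½*3 = -3/2 ≈ -1.5000)
w(b, W) = 3/8 (w(b, W) = -⅛*(-3) = 3/8)
H = 199/8 (H = (3/8 + 2/(-4)) + (-2 - 3)² = (3/8 + 2*(-¼)) + (-5)² = (3/8 - ½) + 25 = -⅛ + 25 = 199/8 ≈ 24.875)
G(U, g) = -3/2 - U
(40*(-10))*G(-3, H) = (40*(-10))*(-3/2 - 1*(-3)) = -400*(-3/2 + 3) = -400*3/2 = -600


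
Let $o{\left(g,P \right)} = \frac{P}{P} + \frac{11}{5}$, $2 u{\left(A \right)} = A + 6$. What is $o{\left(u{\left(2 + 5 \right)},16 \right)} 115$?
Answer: $368$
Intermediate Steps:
$u{\left(A \right)} = 3 + \frac{A}{2}$ ($u{\left(A \right)} = \frac{A + 6}{2} = \frac{6 + A}{2} = 3 + \frac{A}{2}$)
$o{\left(g,P \right)} = \frac{16}{5}$ ($o{\left(g,P \right)} = 1 + 11 \cdot \frac{1}{5} = 1 + \frac{11}{5} = \frac{16}{5}$)
$o{\left(u{\left(2 + 5 \right)},16 \right)} 115 = \frac{16}{5} \cdot 115 = 368$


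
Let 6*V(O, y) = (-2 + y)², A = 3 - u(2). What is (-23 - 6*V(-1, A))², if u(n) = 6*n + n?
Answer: 36864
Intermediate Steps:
u(n) = 7*n
A = -11 (A = 3 - 7*2 = 3 - 1*14 = 3 - 14 = -11)
V(O, y) = (-2 + y)²/6
(-23 - 6*V(-1, A))² = (-23 - (-2 - 11)²)² = (-23 - (-13)²)² = (-23 - 169)² = (-192)² = 36864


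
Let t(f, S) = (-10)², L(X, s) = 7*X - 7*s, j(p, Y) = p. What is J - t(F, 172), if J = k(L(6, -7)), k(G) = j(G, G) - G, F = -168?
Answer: -100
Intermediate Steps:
L(X, s) = -7*s + 7*X
k(G) = 0 (k(G) = G - G = 0)
t(f, S) = 100
J = 0
J - t(F, 172) = 0 - 1*100 = 0 - 100 = -100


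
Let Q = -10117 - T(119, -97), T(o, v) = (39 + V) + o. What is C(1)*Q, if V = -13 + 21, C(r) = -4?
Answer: 41132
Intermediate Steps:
V = 8
T(o, v) = 47 + o (T(o, v) = (39 + 8) + o = 47 + o)
Q = -10283 (Q = -10117 - (47 + 119) = -10117 - 1*166 = -10117 - 166 = -10283)
C(1)*Q = -4*(-10283) = 41132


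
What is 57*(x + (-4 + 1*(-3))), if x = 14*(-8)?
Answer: -6783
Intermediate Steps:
x = -112
57*(x + (-4 + 1*(-3))) = 57*(-112 + (-4 + 1*(-3))) = 57*(-112 + (-4 - 3)) = 57*(-112 - 7) = 57*(-119) = -6783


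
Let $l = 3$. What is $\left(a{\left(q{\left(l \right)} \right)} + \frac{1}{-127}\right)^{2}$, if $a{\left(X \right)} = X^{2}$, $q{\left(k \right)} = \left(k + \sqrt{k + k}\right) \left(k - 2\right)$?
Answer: $\frac{7109080}{16129} + \frac{22848 \sqrt{6}}{127} \approx 881.44$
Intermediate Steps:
$q{\left(k \right)} = \left(-2 + k\right) \left(k + \sqrt{2} \sqrt{k}\right)$ ($q{\left(k \right)} = \left(k + \sqrt{2 k}\right) \left(-2 + k\right) = \left(k + \sqrt{2} \sqrt{k}\right) \left(-2 + k\right) = \left(-2 + k\right) \left(k + \sqrt{2} \sqrt{k}\right)$)
$\left(a{\left(q{\left(l \right)} \right)} + \frac{1}{-127}\right)^{2} = \left(\left(3^{2} - 6 + \sqrt{2} \cdot 3^{\frac{3}{2}} - 2 \sqrt{2} \sqrt{3}\right)^{2} + \frac{1}{-127}\right)^{2} = \left(\left(9 - 6 + \sqrt{2} \cdot 3 \sqrt{3} - 2 \sqrt{6}\right)^{2} - \frac{1}{127}\right)^{2} = \left(\left(9 - 6 + 3 \sqrt{6} - 2 \sqrt{6}\right)^{2} - \frac{1}{127}\right)^{2} = \left(\left(3 + \sqrt{6}\right)^{2} - \frac{1}{127}\right)^{2} = \left(- \frac{1}{127} + \left(3 + \sqrt{6}\right)^{2}\right)^{2}$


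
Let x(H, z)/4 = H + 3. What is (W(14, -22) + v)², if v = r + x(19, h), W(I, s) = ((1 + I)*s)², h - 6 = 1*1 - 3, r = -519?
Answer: 11765523961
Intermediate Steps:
h = 4 (h = 6 + (1*1 - 3) = 6 + (1 - 3) = 6 - 2 = 4)
x(H, z) = 12 + 4*H (x(H, z) = 4*(H + 3) = 4*(3 + H) = 12 + 4*H)
W(I, s) = s²*(1 + I)² (W(I, s) = (s*(1 + I))² = s²*(1 + I)²)
v = -431 (v = -519 + (12 + 4*19) = -519 + (12 + 76) = -519 + 88 = -431)
(W(14, -22) + v)² = ((-22)²*(1 + 14)² - 431)² = (484*15² - 431)² = (484*225 - 431)² = (108900 - 431)² = 108469² = 11765523961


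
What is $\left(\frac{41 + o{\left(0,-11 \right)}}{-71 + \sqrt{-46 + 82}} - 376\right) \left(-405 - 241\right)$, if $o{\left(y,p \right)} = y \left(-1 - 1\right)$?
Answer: $\frac{15814726}{65} \approx 2.433 \cdot 10^{5}$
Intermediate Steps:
$o{\left(y,p \right)} = - 2 y$ ($o{\left(y,p \right)} = y \left(-2\right) = - 2 y$)
$\left(\frac{41 + o{\left(0,-11 \right)}}{-71 + \sqrt{-46 + 82}} - 376\right) \left(-405 - 241\right) = \left(\frac{41 - 0}{-71 + \sqrt{-46 + 82}} - 376\right) \left(-405 - 241\right) = \left(\frac{41 + 0}{-71 + \sqrt{36}} - 376\right) \left(-646\right) = \left(\frac{41}{-71 + 6} - 376\right) \left(-646\right) = \left(\frac{41}{-65} - 376\right) \left(-646\right) = \left(41 \left(- \frac{1}{65}\right) - 376\right) \left(-646\right) = \left(- \frac{41}{65} - 376\right) \left(-646\right) = \left(- \frac{24481}{65}\right) \left(-646\right) = \frac{15814726}{65}$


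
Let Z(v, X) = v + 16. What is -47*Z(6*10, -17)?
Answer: -3572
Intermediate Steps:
Z(v, X) = 16 + v
-47*Z(6*10, -17) = -47*(16 + 6*10) = -47*(16 + 60) = -47*76 = -3572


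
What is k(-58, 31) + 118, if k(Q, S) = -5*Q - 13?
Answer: 395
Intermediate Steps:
k(Q, S) = -13 - 5*Q
k(-58, 31) + 118 = (-13 - 5*(-58)) + 118 = (-13 + 290) + 118 = 277 + 118 = 395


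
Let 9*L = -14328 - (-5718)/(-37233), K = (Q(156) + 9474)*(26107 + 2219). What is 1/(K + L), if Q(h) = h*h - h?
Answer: 111699/106480602776882 ≈ 1.0490e-9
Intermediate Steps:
Q(h) = h**2 - h
K = 953283204 (K = (156*(-1 + 156) + 9474)*(26107 + 2219) = (156*155 + 9474)*28326 = (24180 + 9474)*28326 = 33654*28326 = 953283204)
L = -177826714/111699 (L = (-14328 - (-5718)/(-37233))/9 = (-14328 - (-5718)*(-1)/37233)/9 = (-14328 - 1*1906/12411)/9 = (-14328 - 1906/12411)/9 = (1/9)*(-177826714/12411) = -177826714/111699 ≈ -1592.0)
1/(K + L) = 1/(953283204 - 177826714/111699) = 1/(106480602776882/111699) = 111699/106480602776882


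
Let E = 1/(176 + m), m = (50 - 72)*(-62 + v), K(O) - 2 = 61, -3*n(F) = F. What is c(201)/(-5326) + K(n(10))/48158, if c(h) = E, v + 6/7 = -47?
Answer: 25163957/19236713100 ≈ 0.0013081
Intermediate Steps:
v = -335/7 (v = -6/7 - 47 = -335/7 ≈ -47.857)
n(F) = -F/3
K(O) = 63 (K(O) = 2 + 61 = 63)
m = 16918/7 (m = (50 - 72)*(-62 - 335/7) = -22*(-769/7) = 16918/7 ≈ 2416.9)
E = 7/18150 (E = 1/(176 + 16918/7) = 1/(18150/7) = 7/18150 ≈ 0.00038568)
c(h) = 7/18150
c(201)/(-5326) + K(n(10))/48158 = (7/18150)/(-5326) + 63/48158 = (7/18150)*(-1/5326) + 63*(1/48158) = -7/96666900 + 63/48158 = 25163957/19236713100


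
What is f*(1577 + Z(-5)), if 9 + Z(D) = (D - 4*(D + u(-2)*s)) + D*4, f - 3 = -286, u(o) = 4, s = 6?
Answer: -415161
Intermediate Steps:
f = -283 (f = 3 - 286 = -283)
Z(D) = -105 + D (Z(D) = -9 + ((D - 4*(D + 4*6)) + D*4) = -9 + ((D - 4*(D + 24)) + 4*D) = -9 + ((D - 4*(24 + D)) + 4*D) = -9 + ((D + (-96 - 4*D)) + 4*D) = -9 + ((-96 - 3*D) + 4*D) = -9 + (-96 + D) = -105 + D)
f*(1577 + Z(-5)) = -283*(1577 + (-105 - 5)) = -283*(1577 - 110) = -283*1467 = -415161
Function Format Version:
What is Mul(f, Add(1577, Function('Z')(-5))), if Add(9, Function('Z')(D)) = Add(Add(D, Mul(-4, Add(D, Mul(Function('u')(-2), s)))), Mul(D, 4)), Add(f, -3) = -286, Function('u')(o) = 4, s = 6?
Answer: -415161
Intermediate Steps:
f = -283 (f = Add(3, -286) = -283)
Function('Z')(D) = Add(-105, D) (Function('Z')(D) = Add(-9, Add(Add(D, Mul(-4, Add(D, Mul(4, 6)))), Mul(D, 4))) = Add(-9, Add(Add(D, Mul(-4, Add(D, 24))), Mul(4, D))) = Add(-9, Add(Add(D, Mul(-4, Add(24, D))), Mul(4, D))) = Add(-9, Add(Add(D, Add(-96, Mul(-4, D))), Mul(4, D))) = Add(-9, Add(Add(-96, Mul(-3, D)), Mul(4, D))) = Add(-9, Add(-96, D)) = Add(-105, D))
Mul(f, Add(1577, Function('Z')(-5))) = Mul(-283, Add(1577, Add(-105, -5))) = Mul(-283, Add(1577, -110)) = Mul(-283, 1467) = -415161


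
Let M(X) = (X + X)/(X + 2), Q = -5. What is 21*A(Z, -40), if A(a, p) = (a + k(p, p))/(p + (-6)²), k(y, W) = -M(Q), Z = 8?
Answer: -49/2 ≈ -24.500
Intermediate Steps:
M(X) = 2*X/(2 + X) (M(X) = (2*X)/(2 + X) = 2*X/(2 + X))
k(y, W) = -10/3 (k(y, W) = -2*(-5)/(2 - 5) = -2*(-5)/(-3) = -2*(-5)*(-1)/3 = -1*10/3 = -10/3)
A(a, p) = (-10/3 + a)/(36 + p) (A(a, p) = (a - 10/3)/(p + (-6)²) = (-10/3 + a)/(p + 36) = (-10/3 + a)/(36 + p))
21*A(Z, -40) = 21*((-10/3 + 8)/(36 - 40)) = 21*((14/3)/(-4)) = 21*(-¼*14/3) = 21*(-7/6) = -49/2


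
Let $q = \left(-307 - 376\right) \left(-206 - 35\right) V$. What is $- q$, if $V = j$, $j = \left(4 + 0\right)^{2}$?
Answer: $-2633648$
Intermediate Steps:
$j = 16$ ($j = 4^{2} = 16$)
$V = 16$
$q = 2633648$ ($q = \left(-307 - 376\right) \left(-206 - 35\right) 16 = \left(-683\right) \left(-241\right) 16 = 164603 \cdot 16 = 2633648$)
$- q = \left(-1\right) 2633648 = -2633648$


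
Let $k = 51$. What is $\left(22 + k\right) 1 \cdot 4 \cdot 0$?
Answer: $0$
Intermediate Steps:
$\left(22 + k\right) 1 \cdot 4 \cdot 0 = \left(22 + 51\right) 1 \cdot 4 \cdot 0 = 73 \cdot 4 \cdot 0 = 73 \cdot 0 = 0$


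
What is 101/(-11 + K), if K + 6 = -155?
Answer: -101/172 ≈ -0.58721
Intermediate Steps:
K = -161 (K = -6 - 155 = -161)
101/(-11 + K) = 101/(-11 - 161) = 101/(-172) = -1/172*101 = -101/172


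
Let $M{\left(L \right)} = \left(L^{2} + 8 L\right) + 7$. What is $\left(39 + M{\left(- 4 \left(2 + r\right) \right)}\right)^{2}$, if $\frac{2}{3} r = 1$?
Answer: $16900$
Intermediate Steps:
$r = \frac{3}{2}$ ($r = \frac{3}{2} \cdot 1 = \frac{3}{2} \approx 1.5$)
$M{\left(L \right)} = 7 + L^{2} + 8 L$
$\left(39 + M{\left(- 4 \left(2 + r\right) \right)}\right)^{2} = \left(39 + \left(7 + \left(- 4 \left(2 + \frac{3}{2}\right)\right)^{2} + 8 \left(- 4 \left(2 + \frac{3}{2}\right)\right)\right)\right)^{2} = \left(39 + \left(7 + \left(\left(-4\right) \frac{7}{2}\right)^{2} + 8 \left(\left(-4\right) \frac{7}{2}\right)\right)\right)^{2} = \left(39 + \left(7 + \left(-14\right)^{2} + 8 \left(-14\right)\right)\right)^{2} = \left(39 + \left(7 + 196 - 112\right)\right)^{2} = \left(39 + 91\right)^{2} = 130^{2} = 16900$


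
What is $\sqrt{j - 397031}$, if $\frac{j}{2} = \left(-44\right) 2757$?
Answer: $i \sqrt{639647} \approx 799.78 i$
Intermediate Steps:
$j = -242616$ ($j = 2 \left(\left(-44\right) 2757\right) = 2 \left(-121308\right) = -242616$)
$\sqrt{j - 397031} = \sqrt{-242616 - 397031} = \sqrt{-639647} = i \sqrt{639647}$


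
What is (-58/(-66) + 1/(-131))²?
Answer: 14182756/18688329 ≈ 0.75891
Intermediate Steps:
(-58/(-66) + 1/(-131))² = (-58*(-1/66) - 1/131)² = (29/33 - 1/131)² = (3766/4323)² = 14182756/18688329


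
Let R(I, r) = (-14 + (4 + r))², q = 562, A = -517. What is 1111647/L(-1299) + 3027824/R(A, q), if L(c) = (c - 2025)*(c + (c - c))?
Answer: 11642788081/1142078202 ≈ 10.194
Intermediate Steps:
R(I, r) = (-10 + r)²
L(c) = c*(-2025 + c) (L(c) = (-2025 + c)*(c + 0) = (-2025 + c)*c = c*(-2025 + c))
1111647/L(-1299) + 3027824/R(A, q) = 1111647/((-1299*(-2025 - 1299))) + 3027824/((-10 + 562)²) = 1111647/((-1299*(-3324))) + 3027824/(552²) = 1111647/4317876 + 3027824/304704 = 1111647*(1/4317876) + 3027824*(1/304704) = 370549/1439292 + 189239/19044 = 11642788081/1142078202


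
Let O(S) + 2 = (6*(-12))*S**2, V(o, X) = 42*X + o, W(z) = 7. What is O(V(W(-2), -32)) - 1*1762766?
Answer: -130467736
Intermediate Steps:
V(o, X) = o + 42*X
O(S) = -2 - 72*S**2 (O(S) = -2 + (6*(-12))*S**2 = -2 - 72*S**2)
O(V(W(-2), -32)) - 1*1762766 = (-2 - 72*(7 + 42*(-32))**2) - 1*1762766 = (-2 - 72*(7 - 1344)**2) - 1762766 = (-2 - 72*(-1337)**2) - 1762766 = (-2 - 72*1787569) - 1762766 = (-2 - 128704968) - 1762766 = -128704970 - 1762766 = -130467736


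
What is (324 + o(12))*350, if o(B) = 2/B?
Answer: 340375/3 ≈ 1.1346e+5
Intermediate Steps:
(324 + o(12))*350 = (324 + 2/12)*350 = (324 + 2*(1/12))*350 = (324 + ⅙)*350 = (1945/6)*350 = 340375/3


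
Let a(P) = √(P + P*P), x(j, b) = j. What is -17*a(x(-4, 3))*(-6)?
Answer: 204*√3 ≈ 353.34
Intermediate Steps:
a(P) = √(P + P²)
-17*a(x(-4, 3))*(-6) = -17*2*√3*(-6) = -34*√3*(-6) = 204*√3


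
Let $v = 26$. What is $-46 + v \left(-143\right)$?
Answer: $-3764$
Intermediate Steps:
$-46 + v \left(-143\right) = -46 + 26 \left(-143\right) = -46 - 3718 = -3764$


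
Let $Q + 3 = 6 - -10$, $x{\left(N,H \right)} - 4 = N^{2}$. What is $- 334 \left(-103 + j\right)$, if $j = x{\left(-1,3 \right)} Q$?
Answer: $12692$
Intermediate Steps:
$x{\left(N,H \right)} = 4 + N^{2}$
$Q = 13$ ($Q = -3 + \left(6 - -10\right) = -3 + \left(6 + 10\right) = -3 + 16 = 13$)
$j = 65$ ($j = \left(4 + \left(-1\right)^{2}\right) 13 = \left(4 + 1\right) 13 = 5 \cdot 13 = 65$)
$- 334 \left(-103 + j\right) = - 334 \left(-103 + 65\right) = \left(-334\right) \left(-38\right) = 12692$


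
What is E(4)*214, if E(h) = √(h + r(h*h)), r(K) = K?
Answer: 428*√5 ≈ 957.04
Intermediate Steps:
E(h) = √(h + h²) (E(h) = √(h + h*h) = √(h + h²))
E(4)*214 = √(4*(1 + 4))*214 = √(4*5)*214 = √20*214 = (2*√5)*214 = 428*√5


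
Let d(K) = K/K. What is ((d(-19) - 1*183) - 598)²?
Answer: 608400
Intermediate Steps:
d(K) = 1
((d(-19) - 1*183) - 598)² = ((1 - 1*183) - 598)² = ((1 - 183) - 598)² = (-182 - 598)² = (-780)² = 608400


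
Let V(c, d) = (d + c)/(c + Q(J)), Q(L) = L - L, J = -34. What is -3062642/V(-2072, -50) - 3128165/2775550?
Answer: -1761307579638933/588971710 ≈ -2.9905e+6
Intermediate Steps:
Q(L) = 0
V(c, d) = (c + d)/c (V(c, d) = (d + c)/(c + 0) = (c + d)/c)
-3062642/V(-2072, -50) - 3128165/2775550 = -3062642*(-2072/(-2072 - 50)) - 3128165/2775550 = -3062642/((-1/2072*(-2122))) - 3128165*1/2775550 = -3062642/1061/1036 - 625633/555110 = -3062642*1036/1061 - 625633/555110 = -3172897112/1061 - 625633/555110 = -1761307579638933/588971710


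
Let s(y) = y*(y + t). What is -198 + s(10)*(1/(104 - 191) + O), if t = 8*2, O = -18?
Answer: -424646/87 ≈ -4881.0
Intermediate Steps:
t = 16
s(y) = y*(16 + y) (s(y) = y*(y + 16) = y*(16 + y))
-198 + s(10)*(1/(104 - 191) + O) = -198 + (10*(16 + 10))*(1/(104 - 191) - 18) = -198 + (10*26)*(1/(-87) - 18) = -198 + 260*(-1/87 - 18) = -198 + 260*(-1567/87) = -198 - 407420/87 = -424646/87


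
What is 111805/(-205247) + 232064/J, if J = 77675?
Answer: 38945986433/15942560725 ≈ 2.4429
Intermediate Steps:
111805/(-205247) + 232064/J = 111805/(-205247) + 232064/77675 = 111805*(-1/205247) + 232064*(1/77675) = -111805/205247 + 232064/77675 = 38945986433/15942560725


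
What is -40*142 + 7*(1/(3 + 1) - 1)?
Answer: -22741/4 ≈ -5685.3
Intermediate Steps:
-40*142 + 7*(1/(3 + 1) - 1) = -5680 + 7*(1/4 - 1) = -5680 + 7*(¼ - 1) = -5680 + 7*(-¾) = -5680 - 21/4 = -22741/4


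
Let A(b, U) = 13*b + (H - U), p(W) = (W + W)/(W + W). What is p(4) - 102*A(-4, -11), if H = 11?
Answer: 3061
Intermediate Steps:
p(W) = 1 (p(W) = (2*W)/((2*W)) = (2*W)*(1/(2*W)) = 1)
A(b, U) = 11 - U + 13*b (A(b, U) = 13*b + (11 - U) = 11 - U + 13*b)
p(4) - 102*A(-4, -11) = 1 - 102*(11 - 1*(-11) + 13*(-4)) = 1 - 102*(11 + 11 - 52) = 1 - 102*(-30) = 1 + 3060 = 3061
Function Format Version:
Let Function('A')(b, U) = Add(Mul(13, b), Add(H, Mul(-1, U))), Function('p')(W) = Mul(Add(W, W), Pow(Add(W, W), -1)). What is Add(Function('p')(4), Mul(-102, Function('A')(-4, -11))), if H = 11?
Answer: 3061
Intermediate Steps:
Function('p')(W) = 1 (Function('p')(W) = Mul(Mul(2, W), Pow(Mul(2, W), -1)) = Mul(Mul(2, W), Mul(Rational(1, 2), Pow(W, -1))) = 1)
Function('A')(b, U) = Add(11, Mul(-1, U), Mul(13, b)) (Function('A')(b, U) = Add(Mul(13, b), Add(11, Mul(-1, U))) = Add(11, Mul(-1, U), Mul(13, b)))
Add(Function('p')(4), Mul(-102, Function('A')(-4, -11))) = Add(1, Mul(-102, Add(11, Mul(-1, -11), Mul(13, -4)))) = Add(1, Mul(-102, Add(11, 11, -52))) = Add(1, Mul(-102, -30)) = Add(1, 3060) = 3061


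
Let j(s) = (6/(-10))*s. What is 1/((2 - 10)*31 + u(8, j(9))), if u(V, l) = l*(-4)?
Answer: -5/1132 ≈ -0.0044170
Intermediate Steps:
j(s) = -3*s/5 (j(s) = (6*(-⅒))*s = -3*s/5)
u(V, l) = -4*l
1/((2 - 10)*31 + u(8, j(9))) = 1/((2 - 10)*31 - (-12)*9/5) = 1/(-8*31 - 4*(-27/5)) = 1/(-248 + 108/5) = 1/(-1132/5) = -5/1132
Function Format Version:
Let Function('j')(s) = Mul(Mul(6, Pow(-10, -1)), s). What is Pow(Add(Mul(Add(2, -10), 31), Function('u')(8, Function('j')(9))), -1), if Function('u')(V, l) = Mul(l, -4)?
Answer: Rational(-5, 1132) ≈ -0.0044170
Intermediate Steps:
Function('j')(s) = Mul(Rational(-3, 5), s) (Function('j')(s) = Mul(Mul(6, Rational(-1, 10)), s) = Mul(Rational(-3, 5), s))
Function('u')(V, l) = Mul(-4, l)
Pow(Add(Mul(Add(2, -10), 31), Function('u')(8, Function('j')(9))), -1) = Pow(Add(Mul(Add(2, -10), 31), Mul(-4, Mul(Rational(-3, 5), 9))), -1) = Pow(Add(Mul(-8, 31), Mul(-4, Rational(-27, 5))), -1) = Pow(Add(-248, Rational(108, 5)), -1) = Pow(Rational(-1132, 5), -1) = Rational(-5, 1132)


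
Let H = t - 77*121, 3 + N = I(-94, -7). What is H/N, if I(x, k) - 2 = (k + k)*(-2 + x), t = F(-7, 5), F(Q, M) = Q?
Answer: -9324/1343 ≈ -6.9427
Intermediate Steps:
t = -7
I(x, k) = 2 + 2*k*(-2 + x) (I(x, k) = 2 + (k + k)*(-2 + x) = 2 + (2*k)*(-2 + x) = 2 + 2*k*(-2 + x))
N = 1343 (N = -3 + (2 - 4*(-7) + 2*(-7)*(-94)) = -3 + (2 + 28 + 1316) = -3 + 1346 = 1343)
H = -9324 (H = -7 - 77*121 = -7 - 9317 = -9324)
H/N = -9324/1343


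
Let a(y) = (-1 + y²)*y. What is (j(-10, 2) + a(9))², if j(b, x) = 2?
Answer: 521284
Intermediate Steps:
a(y) = y*(-1 + y²)
(j(-10, 2) + a(9))² = (2 + (9³ - 1*9))² = (2 + (729 - 9))² = (2 + 720)² = 722² = 521284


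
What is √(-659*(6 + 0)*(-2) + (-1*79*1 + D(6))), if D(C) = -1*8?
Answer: 3*√869 ≈ 88.436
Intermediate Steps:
D(C) = -8
√(-659*(6 + 0)*(-2) + (-1*79*1 + D(6))) = √(-659*(6 + 0)*(-2) + (-1*79*1 - 8)) = √(-3954*(-2) + (-79*1 - 8)) = √(-659*(-12) + (-79 - 8)) = √(7908 - 87) = √7821 = 3*√869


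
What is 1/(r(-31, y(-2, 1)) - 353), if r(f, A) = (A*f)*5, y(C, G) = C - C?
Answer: -1/353 ≈ -0.0028329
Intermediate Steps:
y(C, G) = 0
r(f, A) = 5*A*f
1/(r(-31, y(-2, 1)) - 353) = 1/(5*0*(-31) - 353) = 1/(0 - 353) = 1/(-353) = -1/353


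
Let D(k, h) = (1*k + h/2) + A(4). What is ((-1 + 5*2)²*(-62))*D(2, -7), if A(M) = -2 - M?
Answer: 37665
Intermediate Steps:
D(k, h) = -6 + k + h/2 (D(k, h) = (1*k + h/2) + (-2 - 1*4) = (k + h/2) + (-2 - 4) = (k + h/2) - 6 = -6 + k + h/2)
((-1 + 5*2)²*(-62))*D(2, -7) = ((-1 + 5*2)²*(-62))*(-6 + 2 + (½)*(-7)) = ((-1 + 10)²*(-62))*(-6 + 2 - 7/2) = (9²*(-62))*(-15/2) = (81*(-62))*(-15/2) = -5022*(-15/2) = 37665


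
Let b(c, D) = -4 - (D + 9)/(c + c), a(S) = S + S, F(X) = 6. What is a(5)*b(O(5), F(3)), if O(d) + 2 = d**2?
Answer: -995/23 ≈ -43.261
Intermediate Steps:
O(d) = -2 + d**2
a(S) = 2*S
b(c, D) = -4 - (9 + D)/(2*c)
a(5)*b(O(5), F(3)) = (2*5)*((-9 - 1*6 - 8*(-2 + 5**2))/(2*(-2 + 5**2))) = 10*((-9 - 6 - 8*(-2 + 25))/(2*(-2 + 25))) = 10*((1/2)*(-9 - 6 - 8*23)/23) = 10*((1/2)*(1/23)*(-9 - 6 - 184)) = 10*((1/2)*(1/23)*(-199)) = 10*(-199/46) = -995/23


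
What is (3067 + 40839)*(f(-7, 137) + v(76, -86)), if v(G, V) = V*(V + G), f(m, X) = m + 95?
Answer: 41622888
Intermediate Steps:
f(m, X) = 95 + m
v(G, V) = V*(G + V)
(3067 + 40839)*(f(-7, 137) + v(76, -86)) = (3067 + 40839)*((95 - 7) - 86*(76 - 86)) = 43906*(88 - 86*(-10)) = 43906*(88 + 860) = 43906*948 = 41622888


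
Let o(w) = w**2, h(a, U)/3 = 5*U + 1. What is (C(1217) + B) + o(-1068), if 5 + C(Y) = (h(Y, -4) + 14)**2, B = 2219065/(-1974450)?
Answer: 451148744707/394890 ≈ 1.1425e+6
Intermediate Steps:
h(a, U) = 3 + 15*U (h(a, U) = 3*(5*U + 1) = 3*(1 + 5*U) = 3 + 15*U)
B = -443813/394890 (B = 2219065*(-1/1974450) = -443813/394890 ≈ -1.1239)
C(Y) = 1844 (C(Y) = -5 + ((3 + 15*(-4)) + 14)**2 = -5 + ((3 - 60) + 14)**2 = -5 + (-57 + 14)**2 = -5 + (-43)**2 = -5 + 1849 = 1844)
(C(1217) + B) + o(-1068) = (1844 - 443813/394890) + (-1068)**2 = 727733347/394890 + 1140624 = 451148744707/394890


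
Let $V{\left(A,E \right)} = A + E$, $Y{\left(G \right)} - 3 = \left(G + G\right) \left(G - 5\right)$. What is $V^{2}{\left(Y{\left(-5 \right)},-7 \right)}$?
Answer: $9216$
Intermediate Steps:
$Y{\left(G \right)} = 3 + 2 G \left(-5 + G\right)$ ($Y{\left(G \right)} = 3 + \left(G + G\right) \left(G - 5\right) = 3 + 2 G \left(-5 + G\right)$)
$V^{2}{\left(Y{\left(-5 \right)},-7 \right)} = \left(\left(3 - -50 + 2 \left(-5\right)^{2}\right) - 7\right)^{2} = \left(\left(3 + 50 + 2 \cdot 25\right) - 7\right)^{2} = \left(\left(3 + 50 + 50\right) - 7\right)^{2} = \left(103 - 7\right)^{2} = 96^{2} = 9216$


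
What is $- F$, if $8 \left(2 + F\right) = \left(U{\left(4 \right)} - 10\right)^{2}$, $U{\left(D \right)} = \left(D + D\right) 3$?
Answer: $- \frac{45}{2} \approx -22.5$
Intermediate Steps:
$U{\left(D \right)} = 6 D$ ($U{\left(D \right)} = 2 D 3 = 6 D$)
$F = \frac{45}{2}$ ($F = -2 + \frac{\left(6 \cdot 4 - 10\right)^{2}}{8} = -2 + \frac{\left(24 - 10\right)^{2}}{8} = -2 + \frac{14^{2}}{8} = -2 + \frac{1}{8} \cdot 196 = -2 + \frac{49}{2} = \frac{45}{2} \approx 22.5$)
$- F = \left(-1\right) \frac{45}{2} = - \frac{45}{2}$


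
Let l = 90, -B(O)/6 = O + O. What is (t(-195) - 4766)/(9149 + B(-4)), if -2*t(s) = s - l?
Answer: -9247/18394 ≈ -0.50272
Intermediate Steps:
B(O) = -12*O (B(O) = -6*(O + O) = -12*O)
t(s) = 45 - s/2 (t(s) = -(s - 1*90)/2 = -(s - 90)/2 = -(-90 + s)/2 = 45 - s/2)
(t(-195) - 4766)/(9149 + B(-4)) = ((45 - ½*(-195)) - 4766)/(9149 - 12*(-4)) = ((45 + 195/2) - 4766)/(9149 + 48) = (285/2 - 4766)/9197 = -9247/2*1/9197 = -9247/18394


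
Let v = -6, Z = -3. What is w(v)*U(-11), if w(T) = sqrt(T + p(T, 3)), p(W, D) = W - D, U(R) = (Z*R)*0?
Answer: 0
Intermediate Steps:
U(R) = 0 (U(R) = -3*R*0 = 0)
w(T) = sqrt(-3 + 2*T) (w(T) = sqrt(T + (T - 1*3)) = sqrt(T + (T - 3)) = sqrt(T + (-3 + T)) = sqrt(-3 + 2*T))
w(v)*U(-11) = sqrt(-3 + 2*(-6))*0 = sqrt(-3 - 12)*0 = sqrt(-15)*0 = (I*sqrt(15))*0 = 0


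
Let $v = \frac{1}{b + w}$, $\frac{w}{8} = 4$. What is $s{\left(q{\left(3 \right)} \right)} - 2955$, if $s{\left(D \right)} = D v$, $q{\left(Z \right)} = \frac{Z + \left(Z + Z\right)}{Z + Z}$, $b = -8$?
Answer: $- \frac{47279}{16} \approx -2954.9$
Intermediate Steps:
$w = 32$ ($w = 8 \cdot 4 = 32$)
$q{\left(Z \right)} = \frac{3}{2}$ ($q{\left(Z \right)} = \frac{Z + 2 Z}{2 Z} = 3 Z \frac{1}{2 Z} = \frac{3}{2}$)
$v = \frac{1}{24}$ ($v = \frac{1}{-8 + 32} = \frac{1}{24} \approx 0.041667$)
$s{\left(D \right)} = \frac{D}{24}$ ($s{\left(D \right)} = D \frac{1}{24} = \frac{D}{24}$)
$s{\left(q{\left(3 \right)} \right)} - 2955 = \frac{1}{24} \cdot \frac{3}{2} - 2955 = \frac{1}{16} - 2955 = - \frac{47279}{16}$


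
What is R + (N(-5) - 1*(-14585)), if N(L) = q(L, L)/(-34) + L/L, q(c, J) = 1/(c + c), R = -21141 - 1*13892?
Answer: -6951979/340 ≈ -20447.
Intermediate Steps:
R = -35033 (R = -21141 - 13892 = -35033)
q(c, J) = 1/(2*c)
N(L) = 1 - 1/(68*L) (N(L) = (1/(2*L))/(-34) + L/L = (1/(2*L))*(-1/34) + 1 = -1/(68*L) + 1 = 1 - 1/(68*L))
R + (N(-5) - 1*(-14585)) = -35033 + ((-1/68 - 5)/(-5) - 1*(-14585)) = -35033 + (-⅕*(-341/68) + 14585) = -35033 + (341/340 + 14585) = -35033 + 4959241/340 = -6951979/340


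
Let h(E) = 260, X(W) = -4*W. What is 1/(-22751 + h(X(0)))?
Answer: -1/22491 ≈ -4.4462e-5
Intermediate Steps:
1/(-22751 + h(X(0))) = 1/(-22751 + 260) = 1/(-22491) = -1/22491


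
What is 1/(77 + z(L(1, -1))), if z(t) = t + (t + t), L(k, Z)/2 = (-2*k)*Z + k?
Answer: 1/95 ≈ 0.010526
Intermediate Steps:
L(k, Z) = 2*k - 4*Z*k (L(k, Z) = 2*((-2*k)*Z + k) = 2*(-2*Z*k + k) = 2*(k - 2*Z*k) = 2*k - 4*Z*k)
z(t) = 3*t (z(t) = t + 2*t = 3*t)
1/(77 + z(L(1, -1))) = 1/(77 + 3*(2*1*(1 - 2*(-1)))) = 1/(77 + 3*(2*1*(1 + 2))) = 1/(77 + 3*(2*1*3)) = 1/(77 + 3*6) = 1/(77 + 18) = 1/95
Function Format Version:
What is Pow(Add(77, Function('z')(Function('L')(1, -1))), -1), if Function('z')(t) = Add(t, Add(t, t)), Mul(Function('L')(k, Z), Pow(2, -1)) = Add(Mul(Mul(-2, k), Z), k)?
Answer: Rational(1, 95) ≈ 0.010526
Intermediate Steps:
Function('L')(k, Z) = Add(Mul(2, k), Mul(-4, Z, k)) (Function('L')(k, Z) = Mul(2, Add(Mul(Mul(-2, k), Z), k)) = Mul(2, Add(Mul(-2, Z, k), k)) = Mul(2, Add(k, Mul(-2, Z, k))) = Add(Mul(2, k), Mul(-4, Z, k)))
Function('z')(t) = Mul(3, t) (Function('z')(t) = Add(t, Mul(2, t)) = Mul(3, t))
Pow(Add(77, Function('z')(Function('L')(1, -1))), -1) = Pow(Add(77, Mul(3, Mul(2, 1, Add(1, Mul(-2, -1))))), -1) = Pow(Add(77, Mul(3, Mul(2, 1, Add(1, 2)))), -1) = Pow(Add(77, Mul(3, Mul(2, 1, 3))), -1) = Pow(Add(77, Mul(3, 6)), -1) = Pow(Add(77, 18), -1) = Pow(95, -1) = Rational(1, 95)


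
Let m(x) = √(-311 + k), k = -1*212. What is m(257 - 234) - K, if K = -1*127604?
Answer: 127604 + I*√523 ≈ 1.276e+5 + 22.869*I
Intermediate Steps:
k = -212
m(x) = I*√523 (m(x) = √(-311 - 212) = √(-523) = I*√523)
K = -127604
m(257 - 234) - K = I*√523 - 1*(-127604) = I*√523 + 127604 = 127604 + I*√523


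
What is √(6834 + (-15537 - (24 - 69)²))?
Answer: 6*I*√298 ≈ 103.58*I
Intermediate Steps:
√(6834 + (-15537 - (24 - 69)²)) = √(6834 + (-15537 - 1*(-45)²)) = √(6834 + (-15537 - 1*2025)) = √(6834 + (-15537 - 2025)) = √(6834 - 17562) = √(-10728) = 6*I*√298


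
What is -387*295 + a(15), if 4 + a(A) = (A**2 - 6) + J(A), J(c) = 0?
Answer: -113950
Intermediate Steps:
a(A) = -10 + A**2 (a(A) = -4 + ((A**2 - 6) + 0) = -4 + ((-6 + A**2) + 0) = -4 + (-6 + A**2) = -10 + A**2)
-387*295 + a(15) = -387*295 + (-10 + 15**2) = -114165 + (-10 + 225) = -114165 + 215 = -113950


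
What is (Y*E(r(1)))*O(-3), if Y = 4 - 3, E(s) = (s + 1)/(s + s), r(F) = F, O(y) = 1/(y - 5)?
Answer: -1/8 ≈ -0.12500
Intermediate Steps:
O(y) = 1/(-5 + y)
E(s) = (1 + s)/(2*s) (E(s) = (1 + s)/((2*s)) = (1 + s)*(1/(2*s)) = (1 + s)/(2*s))
Y = 1
(Y*E(r(1)))*O(-3) = (1*((1/2)*(1 + 1)/1))/(-5 - 3) = (1*((1/2)*1*2))/(-8) = (1*1)*(-1/8) = 1*(-1/8) = -1/8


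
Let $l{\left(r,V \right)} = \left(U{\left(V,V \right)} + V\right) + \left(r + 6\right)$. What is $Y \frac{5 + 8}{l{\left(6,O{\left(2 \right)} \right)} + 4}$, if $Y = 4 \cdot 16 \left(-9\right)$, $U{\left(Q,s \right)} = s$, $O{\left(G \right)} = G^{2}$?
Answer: $-312$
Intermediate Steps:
$Y = -576$ ($Y = 64 \left(-9\right) = -576$)
$l{\left(r,V \right)} = 6 + r + 2 V$ ($l{\left(r,V \right)} = \left(V + V\right) + \left(r + 6\right) = 2 V + \left(6 + r\right) = 6 + r + 2 V$)
$Y \frac{5 + 8}{l{\left(6,O{\left(2 \right)} \right)} + 4} = - 576 \frac{5 + 8}{\left(6 + 6 + 2 \cdot 2^{2}\right) + 4} = - 576 \frac{13}{\left(6 + 6 + 2 \cdot 4\right) + 4} = - 576 \frac{13}{\left(6 + 6 + 8\right) + 4} = - 576 \frac{13}{20 + 4} = - 576 \cdot \frac{13}{24} = - 576 \cdot 13 \cdot \frac{1}{24} = \left(-576\right) \frac{13}{24} = -312$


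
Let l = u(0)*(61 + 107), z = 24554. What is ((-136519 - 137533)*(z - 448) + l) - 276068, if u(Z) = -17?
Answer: -6606576436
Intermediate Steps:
l = -2856 (l = -17*(61 + 107) = -17*168 = -2856)
((-136519 - 137533)*(z - 448) + l) - 276068 = ((-136519 - 137533)*(24554 - 448) - 2856) - 276068 = (-274052*24106 - 2856) - 276068 = (-6606297512 - 2856) - 276068 = -6606300368 - 276068 = -6606576436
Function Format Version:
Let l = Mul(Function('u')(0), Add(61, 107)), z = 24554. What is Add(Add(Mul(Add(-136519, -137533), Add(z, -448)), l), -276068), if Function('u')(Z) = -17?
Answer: -6606576436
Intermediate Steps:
l = -2856 (l = Mul(-17, Add(61, 107)) = Mul(-17, 168) = -2856)
Add(Add(Mul(Add(-136519, -137533), Add(z, -448)), l), -276068) = Add(Add(Mul(Add(-136519, -137533), Add(24554, -448)), -2856), -276068) = Add(Add(Mul(-274052, 24106), -2856), -276068) = Add(Add(-6606297512, -2856), -276068) = Add(-6606300368, -276068) = -6606576436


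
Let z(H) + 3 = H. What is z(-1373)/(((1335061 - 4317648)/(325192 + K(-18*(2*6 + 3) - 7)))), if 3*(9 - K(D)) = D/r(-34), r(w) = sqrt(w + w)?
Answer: 447476576/2982587 - 190576*I*sqrt(17)/152111937 ≈ 150.03 - 0.0051657*I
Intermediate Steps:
z(H) = -3 + H
r(w) = sqrt(2)*sqrt(w) (r(w) = sqrt(2*w) = sqrt(2)*sqrt(w))
K(D) = 9 + I*D*sqrt(17)/102 (K(D) = 9 - D/(3*(sqrt(2)*sqrt(-34))) = 9 - D/(3*(sqrt(2)*(I*sqrt(34)))) = 9 - D/(3*(2*I*sqrt(17))) = 9 - D*(-I*sqrt(17)/34)/3 = 9 - (-1)*I*D*sqrt(17)/102 = 9 + I*D*sqrt(17)/102)
z(-1373)/(((1335061 - 4317648)/(325192 + K(-18*(2*6 + 3) - 7)))) = (-3 - 1373)/(((1335061 - 4317648)/(325192 + (9 + I*(-18*(2*6 + 3) - 7)*sqrt(17)/102)))) = -(-447476576/2982587 - 688*I*sqrt(17)*(-18*(12 + 3) - 7)/152111937) = -(-447476576/2982587 - 688*I*sqrt(17)*(-18*15 - 7)/152111937) = -(-447476576/2982587 - 688*I*sqrt(17)*(-270 - 7)/152111937) = -(-447476576/2982587 + 190576*I*sqrt(17)/152111937) = -1376*(-325201/2982587 + 277*I*sqrt(17)/304223874) = 447476576/2982587 - 190576*I*sqrt(17)/152111937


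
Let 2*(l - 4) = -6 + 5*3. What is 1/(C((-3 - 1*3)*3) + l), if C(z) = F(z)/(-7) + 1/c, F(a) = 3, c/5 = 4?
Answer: 140/1137 ≈ 0.12313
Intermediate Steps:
c = 20 (c = 5*4 = 20)
l = 17/2 (l = 4 + (-6 + 5*3)/2 = 4 + (-6 + 15)/2 = 4 + (1/2)*9 = 4 + 9/2 = 17/2 ≈ 8.5000)
C(z) = -53/140 (C(z) = 3/(-7) + 1/20 = 3*(-1/7) + 1*(1/20) = -3/7 + 1/20 = -53/140)
1/(C((-3 - 1*3)*3) + l) = 1/(-53/140 + 17/2) = 1/(1137/140) = 140/1137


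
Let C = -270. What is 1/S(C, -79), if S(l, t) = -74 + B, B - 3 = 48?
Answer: -1/23 ≈ -0.043478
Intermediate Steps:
B = 51 (B = 3 + 48 = 51)
S(l, t) = -23 (S(l, t) = -74 + 51 = -23)
1/S(C, -79) = 1/(-23) = -1/23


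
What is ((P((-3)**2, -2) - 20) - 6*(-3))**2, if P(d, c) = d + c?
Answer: 25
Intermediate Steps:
P(d, c) = c + d
((P((-3)**2, -2) - 20) - 6*(-3))**2 = (((-2 + (-3)**2) - 20) - 6*(-3))**2 = (((-2 + 9) - 20) + 18)**2 = ((7 - 20) + 18)**2 = (-13 + 18)**2 = 5**2 = 25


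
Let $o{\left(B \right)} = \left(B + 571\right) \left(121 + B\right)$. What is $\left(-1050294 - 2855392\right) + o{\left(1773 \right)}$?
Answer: $533850$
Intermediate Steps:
$o{\left(B \right)} = \left(121 + B\right) \left(571 + B\right)$ ($o{\left(B \right)} = \left(571 + B\right) \left(121 + B\right) = \left(121 + B\right) \left(571 + B\right)$)
$\left(-1050294 - 2855392\right) + o{\left(1773 \right)} = \left(-1050294 - 2855392\right) + \left(69091 + 1773^{2} + 692 \cdot 1773\right) = -3905686 + \left(69091 + 3143529 + 1226916\right) = -3905686 + 4439536 = 533850$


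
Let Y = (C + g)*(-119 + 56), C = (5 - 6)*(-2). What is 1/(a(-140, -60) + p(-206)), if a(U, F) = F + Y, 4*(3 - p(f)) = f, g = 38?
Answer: -2/5051 ≈ -0.00039596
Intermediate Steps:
C = 2 (C = -1*(-2) = 2)
p(f) = 3 - f/4
Y = -2520 (Y = (2 + 38)*(-119 + 56) = 40*(-63) = -2520)
a(U, F) = -2520 + F (a(U, F) = F - 2520 = -2520 + F)
1/(a(-140, -60) + p(-206)) = 1/((-2520 - 60) + (3 - ¼*(-206))) = 1/(-2580 + (3 + 103/2)) = 1/(-2580 + 109/2) = 1/(-5051/2) = -2/5051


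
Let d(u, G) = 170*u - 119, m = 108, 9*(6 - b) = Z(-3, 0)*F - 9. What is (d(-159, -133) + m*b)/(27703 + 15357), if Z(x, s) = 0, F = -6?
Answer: -26393/43060 ≈ -0.61294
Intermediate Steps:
b = 7 (b = 6 - (0*(-6) - 9)/9 = 6 - (0 - 9)/9 = 6 - 1/9*(-9) = 6 + 1 = 7)
d(u, G) = -119 + 170*u
(d(-159, -133) + m*b)/(27703 + 15357) = ((-119 + 170*(-159)) + 108*7)/(27703 + 15357) = ((-119 - 27030) + 756)/43060 = (-27149 + 756)*(1/43060) = -26393*1/43060 = -26393/43060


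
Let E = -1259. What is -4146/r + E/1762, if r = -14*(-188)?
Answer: -2654735/1159396 ≈ -2.2898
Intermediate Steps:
r = 2632
-4146/r + E/1762 = -4146/2632 - 1259/1762 = -4146*1/2632 - 1259*1/1762 = -2073/1316 - 1259/1762 = -2654735/1159396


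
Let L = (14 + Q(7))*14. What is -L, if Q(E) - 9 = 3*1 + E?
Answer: -462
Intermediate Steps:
Q(E) = 12 + E (Q(E) = 9 + (3*1 + E) = 9 + (3 + E) = 12 + E)
L = 462 (L = (14 + (12 + 7))*14 = (14 + 19)*14 = 33*14 = 462)
-L = -1*462 = -462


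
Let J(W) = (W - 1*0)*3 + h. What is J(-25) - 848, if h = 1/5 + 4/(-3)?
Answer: -13862/15 ≈ -924.13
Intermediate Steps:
h = -17/15 (h = 1*(1/5) + 4*(-1/3) = 1/5 - 4/3 = -17/15 ≈ -1.1333)
J(W) = -17/15 + 3*W (J(W) = (W - 1*0)*3 - 17/15 = (W + 0)*3 - 17/15 = W*3 - 17/15 = 3*W - 17/15 = -17/15 + 3*W)
J(-25) - 848 = (-17/15 + 3*(-25)) - 848 = (-17/15 - 75) - 848 = -1142/15 - 848 = -13862/15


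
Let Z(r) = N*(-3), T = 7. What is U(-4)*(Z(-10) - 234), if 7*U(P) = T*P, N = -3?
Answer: 900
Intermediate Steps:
Z(r) = 9 (Z(r) = -3*(-3) = 9)
U(P) = P (U(P) = (7*P)/7 = P)
U(-4)*(Z(-10) - 234) = -4*(9 - 234) = -4*(-225) = 900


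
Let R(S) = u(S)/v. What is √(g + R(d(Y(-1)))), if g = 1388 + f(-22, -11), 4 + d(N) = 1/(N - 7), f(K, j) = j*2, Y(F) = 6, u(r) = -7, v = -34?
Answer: √1579334/34 ≈ 36.962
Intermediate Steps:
f(K, j) = 2*j
d(N) = -4 + 1/(-7 + N) (d(N) = -4 + 1/(N - 7) = -4 + 1/(-7 + N))
R(S) = 7/34 (R(S) = -7/(-34) = -7*(-1/34) = 7/34)
g = 1366 (g = 1388 + 2*(-11) = 1388 - 22 = 1366)
√(g + R(d(Y(-1)))) = √(1366 + 7/34) = √(46451/34) = √1579334/34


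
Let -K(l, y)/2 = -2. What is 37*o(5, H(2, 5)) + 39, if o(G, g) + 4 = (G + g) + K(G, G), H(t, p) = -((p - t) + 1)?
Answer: 76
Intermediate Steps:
K(l, y) = 4 (K(l, y) = -2*(-2) = 4)
H(t, p) = -1 + t - p (H(t, p) = -(1 + p - t) = -1 + t - p)
o(G, g) = G + g (o(G, g) = -4 + ((G + g) + 4) = -4 + (4 + G + g) = G + g)
37*o(5, H(2, 5)) + 39 = 37*(5 + (-1 + 2 - 1*5)) + 39 = 37*(5 + (-1 + 2 - 5)) + 39 = 37*(5 - 4) + 39 = 37*1 + 39 = 37 + 39 = 76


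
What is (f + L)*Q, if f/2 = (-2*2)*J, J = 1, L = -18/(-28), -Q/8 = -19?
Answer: -7828/7 ≈ -1118.3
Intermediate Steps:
Q = 152 (Q = -8*(-19) = 152)
L = 9/14 (L = -18*(-1/28) = 9/14 ≈ 0.64286)
f = -8 (f = 2*(-2*2*1) = 2*(-4*1) = 2*(-4) = -8)
(f + L)*Q = (-8 + 9/14)*152 = -103/14*152 = -7828/7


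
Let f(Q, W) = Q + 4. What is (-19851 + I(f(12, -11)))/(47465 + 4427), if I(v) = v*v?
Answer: -19595/51892 ≈ -0.37761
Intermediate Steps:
f(Q, W) = 4 + Q
I(v) = v²
(-19851 + I(f(12, -11)))/(47465 + 4427) = (-19851 + (4 + 12)²)/(47465 + 4427) = (-19851 + 16²)/51892 = (-19851 + 256)*(1/51892) = -19595*1/51892 = -19595/51892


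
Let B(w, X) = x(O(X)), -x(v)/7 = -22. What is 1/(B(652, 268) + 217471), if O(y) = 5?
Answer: 1/217625 ≈ 4.5951e-6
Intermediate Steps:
x(v) = 154 (x(v) = -7*(-22) = 154)
B(w, X) = 154
1/(B(652, 268) + 217471) = 1/(154 + 217471) = 1/217625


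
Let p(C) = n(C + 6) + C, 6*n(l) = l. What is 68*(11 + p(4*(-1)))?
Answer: 1496/3 ≈ 498.67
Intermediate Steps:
n(l) = l/6
p(C) = 1 + 7*C/6 (p(C) = (C + 6)/6 + C = (6 + C)/6 + C = (1 + C/6) + C = 1 + 7*C/6)
68*(11 + p(4*(-1))) = 68*(11 + (1 + 7*(4*(-1))/6)) = 68*(11 + (1 + (7/6)*(-4))) = 68*(11 + (1 - 14/3)) = 68*(11 - 11/3) = 68*(22/3) = 1496/3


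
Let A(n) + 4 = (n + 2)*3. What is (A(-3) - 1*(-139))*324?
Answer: 42768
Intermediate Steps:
A(n) = 2 + 3*n (A(n) = -4 + (n + 2)*3 = -4 + (2 + n)*3 = -4 + (6 + 3*n) = 2 + 3*n)
(A(-3) - 1*(-139))*324 = ((2 + 3*(-3)) - 1*(-139))*324 = ((2 - 9) + 139)*324 = (-7 + 139)*324 = 132*324 = 42768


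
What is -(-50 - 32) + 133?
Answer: 215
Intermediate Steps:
-(-50 - 32) + 133 = -1*(-82) + 133 = 82 + 133 = 215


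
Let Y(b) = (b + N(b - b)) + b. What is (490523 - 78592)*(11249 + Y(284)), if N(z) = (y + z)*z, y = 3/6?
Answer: 4867788627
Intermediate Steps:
y = 1/2 (y = 3*(1/6) = 1/2 ≈ 0.50000)
N(z) = z*(1/2 + z) (N(z) = (1/2 + z)*z = z*(1/2 + z))
Y(b) = 2*b (Y(b) = (b + (b - b)*(1/2 + (b - b))) + b = (b + 0*(1/2 + 0)) + b = (b + 0*(1/2)) + b = (b + 0) + b = b + b = 2*b)
(490523 - 78592)*(11249 + Y(284)) = (490523 - 78592)*(11249 + 2*284) = 411931*(11249 + 568) = 411931*11817 = 4867788627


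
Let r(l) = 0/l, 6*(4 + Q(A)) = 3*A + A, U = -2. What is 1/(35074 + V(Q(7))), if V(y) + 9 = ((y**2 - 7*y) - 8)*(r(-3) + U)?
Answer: 9/315805 ≈ 2.8499e-5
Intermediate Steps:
Q(A) = -4 + 2*A/3 (Q(A) = -4 + (3*A + A)/6 = -4 + (4*A)/6 = -4 + 2*A/3)
r(l) = 0
V(y) = 7 - 2*y**2 + 14*y (V(y) = -9 + ((y**2 - 7*y) - 8)*(0 - 2) = -9 + (-8 + y**2 - 7*y)*(-2) = -9 + (16 - 2*y**2 + 14*y) = 7 - 2*y**2 + 14*y)
1/(35074 + V(Q(7))) = 1/(35074 + (7 - 2*(-4 + (2/3)*7)**2 + 14*(-4 + (2/3)*7))) = 1/(35074 + (7 - 2*(-4 + 14/3)**2 + 14*(-4 + 14/3))) = 1/(35074 + (7 - 2*(2/3)**2 + 14*(2/3))) = 1/(35074 + (7 - 2*4/9 + 28/3)) = 1/(35074 + (7 - 8/9 + 28/3)) = 1/(35074 + 139/9) = 1/(315805/9) = 9/315805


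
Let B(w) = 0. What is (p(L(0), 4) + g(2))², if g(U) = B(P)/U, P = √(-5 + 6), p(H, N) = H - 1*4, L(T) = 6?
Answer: 4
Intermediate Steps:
p(H, N) = -4 + H (p(H, N) = H - 4 = -4 + H)
P = 1 (P = √1 = 1)
g(U) = 0 (g(U) = 0/U = 0)
(p(L(0), 4) + g(2))² = ((-4 + 6) + 0)² = (2 + 0)² = 2² = 4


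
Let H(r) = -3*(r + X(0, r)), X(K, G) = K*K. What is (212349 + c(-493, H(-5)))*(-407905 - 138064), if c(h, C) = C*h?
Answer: -111898530426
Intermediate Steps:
X(K, G) = K²
H(r) = -3*r (H(r) = -3*(r + 0²) = -3*(r + 0) = -3*r)
(212349 + c(-493, H(-5)))*(-407905 - 138064) = (212349 - 3*(-5)*(-493))*(-407905 - 138064) = (212349 + 15*(-493))*(-545969) = (212349 - 7395)*(-545969) = 204954*(-545969) = -111898530426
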